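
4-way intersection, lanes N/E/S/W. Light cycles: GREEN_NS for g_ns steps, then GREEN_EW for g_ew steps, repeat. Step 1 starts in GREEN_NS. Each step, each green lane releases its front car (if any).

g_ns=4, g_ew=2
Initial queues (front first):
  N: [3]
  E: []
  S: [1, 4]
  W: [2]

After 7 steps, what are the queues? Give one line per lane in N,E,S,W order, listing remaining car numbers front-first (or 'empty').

Step 1 [NS]: N:car3-GO,E:wait,S:car1-GO,W:wait | queues: N=0 E=0 S=1 W=1
Step 2 [NS]: N:empty,E:wait,S:car4-GO,W:wait | queues: N=0 E=0 S=0 W=1
Step 3 [NS]: N:empty,E:wait,S:empty,W:wait | queues: N=0 E=0 S=0 W=1
Step 4 [NS]: N:empty,E:wait,S:empty,W:wait | queues: N=0 E=0 S=0 W=1
Step 5 [EW]: N:wait,E:empty,S:wait,W:car2-GO | queues: N=0 E=0 S=0 W=0

N: empty
E: empty
S: empty
W: empty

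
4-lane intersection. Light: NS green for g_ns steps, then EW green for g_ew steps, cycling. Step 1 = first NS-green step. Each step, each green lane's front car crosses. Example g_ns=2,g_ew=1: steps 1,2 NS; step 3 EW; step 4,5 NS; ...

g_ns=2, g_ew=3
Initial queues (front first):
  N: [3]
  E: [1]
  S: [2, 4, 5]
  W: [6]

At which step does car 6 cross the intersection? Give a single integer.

Step 1 [NS]: N:car3-GO,E:wait,S:car2-GO,W:wait | queues: N=0 E=1 S=2 W=1
Step 2 [NS]: N:empty,E:wait,S:car4-GO,W:wait | queues: N=0 E=1 S=1 W=1
Step 3 [EW]: N:wait,E:car1-GO,S:wait,W:car6-GO | queues: N=0 E=0 S=1 W=0
Step 4 [EW]: N:wait,E:empty,S:wait,W:empty | queues: N=0 E=0 S=1 W=0
Step 5 [EW]: N:wait,E:empty,S:wait,W:empty | queues: N=0 E=0 S=1 W=0
Step 6 [NS]: N:empty,E:wait,S:car5-GO,W:wait | queues: N=0 E=0 S=0 W=0
Car 6 crosses at step 3

3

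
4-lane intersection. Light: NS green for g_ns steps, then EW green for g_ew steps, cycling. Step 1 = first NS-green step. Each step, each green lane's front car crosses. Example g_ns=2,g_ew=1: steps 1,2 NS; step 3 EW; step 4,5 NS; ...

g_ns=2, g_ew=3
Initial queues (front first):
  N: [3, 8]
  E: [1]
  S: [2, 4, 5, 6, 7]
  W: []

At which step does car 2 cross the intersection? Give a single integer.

Step 1 [NS]: N:car3-GO,E:wait,S:car2-GO,W:wait | queues: N=1 E=1 S=4 W=0
Step 2 [NS]: N:car8-GO,E:wait,S:car4-GO,W:wait | queues: N=0 E=1 S=3 W=0
Step 3 [EW]: N:wait,E:car1-GO,S:wait,W:empty | queues: N=0 E=0 S=3 W=0
Step 4 [EW]: N:wait,E:empty,S:wait,W:empty | queues: N=0 E=0 S=3 W=0
Step 5 [EW]: N:wait,E:empty,S:wait,W:empty | queues: N=0 E=0 S=3 W=0
Step 6 [NS]: N:empty,E:wait,S:car5-GO,W:wait | queues: N=0 E=0 S=2 W=0
Step 7 [NS]: N:empty,E:wait,S:car6-GO,W:wait | queues: N=0 E=0 S=1 W=0
Step 8 [EW]: N:wait,E:empty,S:wait,W:empty | queues: N=0 E=0 S=1 W=0
Step 9 [EW]: N:wait,E:empty,S:wait,W:empty | queues: N=0 E=0 S=1 W=0
Step 10 [EW]: N:wait,E:empty,S:wait,W:empty | queues: N=0 E=0 S=1 W=0
Step 11 [NS]: N:empty,E:wait,S:car7-GO,W:wait | queues: N=0 E=0 S=0 W=0
Car 2 crosses at step 1

1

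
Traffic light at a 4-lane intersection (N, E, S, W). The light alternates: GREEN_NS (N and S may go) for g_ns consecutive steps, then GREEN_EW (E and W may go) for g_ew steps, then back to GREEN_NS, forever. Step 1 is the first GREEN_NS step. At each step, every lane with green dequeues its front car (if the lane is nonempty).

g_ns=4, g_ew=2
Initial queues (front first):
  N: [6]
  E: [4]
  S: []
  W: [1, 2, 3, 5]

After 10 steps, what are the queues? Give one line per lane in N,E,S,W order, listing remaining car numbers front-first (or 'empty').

Step 1 [NS]: N:car6-GO,E:wait,S:empty,W:wait | queues: N=0 E=1 S=0 W=4
Step 2 [NS]: N:empty,E:wait,S:empty,W:wait | queues: N=0 E=1 S=0 W=4
Step 3 [NS]: N:empty,E:wait,S:empty,W:wait | queues: N=0 E=1 S=0 W=4
Step 4 [NS]: N:empty,E:wait,S:empty,W:wait | queues: N=0 E=1 S=0 W=4
Step 5 [EW]: N:wait,E:car4-GO,S:wait,W:car1-GO | queues: N=0 E=0 S=0 W=3
Step 6 [EW]: N:wait,E:empty,S:wait,W:car2-GO | queues: N=0 E=0 S=0 W=2
Step 7 [NS]: N:empty,E:wait,S:empty,W:wait | queues: N=0 E=0 S=0 W=2
Step 8 [NS]: N:empty,E:wait,S:empty,W:wait | queues: N=0 E=0 S=0 W=2
Step 9 [NS]: N:empty,E:wait,S:empty,W:wait | queues: N=0 E=0 S=0 W=2
Step 10 [NS]: N:empty,E:wait,S:empty,W:wait | queues: N=0 E=0 S=0 W=2

N: empty
E: empty
S: empty
W: 3 5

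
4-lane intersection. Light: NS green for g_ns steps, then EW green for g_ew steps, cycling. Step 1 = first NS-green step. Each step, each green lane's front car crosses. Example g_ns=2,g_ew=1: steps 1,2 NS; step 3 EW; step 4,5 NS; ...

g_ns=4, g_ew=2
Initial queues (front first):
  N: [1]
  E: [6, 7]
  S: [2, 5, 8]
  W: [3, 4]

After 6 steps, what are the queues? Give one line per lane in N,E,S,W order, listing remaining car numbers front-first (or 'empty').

Step 1 [NS]: N:car1-GO,E:wait,S:car2-GO,W:wait | queues: N=0 E=2 S=2 W=2
Step 2 [NS]: N:empty,E:wait,S:car5-GO,W:wait | queues: N=0 E=2 S=1 W=2
Step 3 [NS]: N:empty,E:wait,S:car8-GO,W:wait | queues: N=0 E=2 S=0 W=2
Step 4 [NS]: N:empty,E:wait,S:empty,W:wait | queues: N=0 E=2 S=0 W=2
Step 5 [EW]: N:wait,E:car6-GO,S:wait,W:car3-GO | queues: N=0 E=1 S=0 W=1
Step 6 [EW]: N:wait,E:car7-GO,S:wait,W:car4-GO | queues: N=0 E=0 S=0 W=0

N: empty
E: empty
S: empty
W: empty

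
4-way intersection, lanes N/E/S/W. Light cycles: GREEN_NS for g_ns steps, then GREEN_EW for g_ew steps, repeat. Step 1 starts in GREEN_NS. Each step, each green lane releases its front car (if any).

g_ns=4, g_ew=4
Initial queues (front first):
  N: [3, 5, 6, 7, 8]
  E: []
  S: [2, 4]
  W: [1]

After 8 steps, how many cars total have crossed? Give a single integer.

Answer: 7

Derivation:
Step 1 [NS]: N:car3-GO,E:wait,S:car2-GO,W:wait | queues: N=4 E=0 S=1 W=1
Step 2 [NS]: N:car5-GO,E:wait,S:car4-GO,W:wait | queues: N=3 E=0 S=0 W=1
Step 3 [NS]: N:car6-GO,E:wait,S:empty,W:wait | queues: N=2 E=0 S=0 W=1
Step 4 [NS]: N:car7-GO,E:wait,S:empty,W:wait | queues: N=1 E=0 S=0 W=1
Step 5 [EW]: N:wait,E:empty,S:wait,W:car1-GO | queues: N=1 E=0 S=0 W=0
Step 6 [EW]: N:wait,E:empty,S:wait,W:empty | queues: N=1 E=0 S=0 W=0
Step 7 [EW]: N:wait,E:empty,S:wait,W:empty | queues: N=1 E=0 S=0 W=0
Step 8 [EW]: N:wait,E:empty,S:wait,W:empty | queues: N=1 E=0 S=0 W=0
Cars crossed by step 8: 7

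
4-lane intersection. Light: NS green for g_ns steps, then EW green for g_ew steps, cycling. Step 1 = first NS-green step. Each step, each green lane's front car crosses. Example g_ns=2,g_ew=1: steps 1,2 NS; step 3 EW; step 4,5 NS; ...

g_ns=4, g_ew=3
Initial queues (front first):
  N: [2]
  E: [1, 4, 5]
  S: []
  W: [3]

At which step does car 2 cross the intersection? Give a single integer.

Step 1 [NS]: N:car2-GO,E:wait,S:empty,W:wait | queues: N=0 E=3 S=0 W=1
Step 2 [NS]: N:empty,E:wait,S:empty,W:wait | queues: N=0 E=3 S=0 W=1
Step 3 [NS]: N:empty,E:wait,S:empty,W:wait | queues: N=0 E=3 S=0 W=1
Step 4 [NS]: N:empty,E:wait,S:empty,W:wait | queues: N=0 E=3 S=0 W=1
Step 5 [EW]: N:wait,E:car1-GO,S:wait,W:car3-GO | queues: N=0 E=2 S=0 W=0
Step 6 [EW]: N:wait,E:car4-GO,S:wait,W:empty | queues: N=0 E=1 S=0 W=0
Step 7 [EW]: N:wait,E:car5-GO,S:wait,W:empty | queues: N=0 E=0 S=0 W=0
Car 2 crosses at step 1

1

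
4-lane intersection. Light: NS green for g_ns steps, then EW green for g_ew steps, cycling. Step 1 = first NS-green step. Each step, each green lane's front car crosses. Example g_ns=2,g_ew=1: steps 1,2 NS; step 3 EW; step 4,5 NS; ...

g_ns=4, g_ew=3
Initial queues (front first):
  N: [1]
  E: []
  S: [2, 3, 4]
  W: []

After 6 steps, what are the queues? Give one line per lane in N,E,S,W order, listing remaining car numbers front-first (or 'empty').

Step 1 [NS]: N:car1-GO,E:wait,S:car2-GO,W:wait | queues: N=0 E=0 S=2 W=0
Step 2 [NS]: N:empty,E:wait,S:car3-GO,W:wait | queues: N=0 E=0 S=1 W=0
Step 3 [NS]: N:empty,E:wait,S:car4-GO,W:wait | queues: N=0 E=0 S=0 W=0

N: empty
E: empty
S: empty
W: empty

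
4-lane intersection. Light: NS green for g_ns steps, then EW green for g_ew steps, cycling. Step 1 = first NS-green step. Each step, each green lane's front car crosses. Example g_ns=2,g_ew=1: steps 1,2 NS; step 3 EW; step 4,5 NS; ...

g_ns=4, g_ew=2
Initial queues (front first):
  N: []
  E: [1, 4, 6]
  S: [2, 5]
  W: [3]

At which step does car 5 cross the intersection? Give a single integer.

Step 1 [NS]: N:empty,E:wait,S:car2-GO,W:wait | queues: N=0 E=3 S=1 W=1
Step 2 [NS]: N:empty,E:wait,S:car5-GO,W:wait | queues: N=0 E=3 S=0 W=1
Step 3 [NS]: N:empty,E:wait,S:empty,W:wait | queues: N=0 E=3 S=0 W=1
Step 4 [NS]: N:empty,E:wait,S:empty,W:wait | queues: N=0 E=3 S=0 W=1
Step 5 [EW]: N:wait,E:car1-GO,S:wait,W:car3-GO | queues: N=0 E=2 S=0 W=0
Step 6 [EW]: N:wait,E:car4-GO,S:wait,W:empty | queues: N=0 E=1 S=0 W=0
Step 7 [NS]: N:empty,E:wait,S:empty,W:wait | queues: N=0 E=1 S=0 W=0
Step 8 [NS]: N:empty,E:wait,S:empty,W:wait | queues: N=0 E=1 S=0 W=0
Step 9 [NS]: N:empty,E:wait,S:empty,W:wait | queues: N=0 E=1 S=0 W=0
Step 10 [NS]: N:empty,E:wait,S:empty,W:wait | queues: N=0 E=1 S=0 W=0
Step 11 [EW]: N:wait,E:car6-GO,S:wait,W:empty | queues: N=0 E=0 S=0 W=0
Car 5 crosses at step 2

2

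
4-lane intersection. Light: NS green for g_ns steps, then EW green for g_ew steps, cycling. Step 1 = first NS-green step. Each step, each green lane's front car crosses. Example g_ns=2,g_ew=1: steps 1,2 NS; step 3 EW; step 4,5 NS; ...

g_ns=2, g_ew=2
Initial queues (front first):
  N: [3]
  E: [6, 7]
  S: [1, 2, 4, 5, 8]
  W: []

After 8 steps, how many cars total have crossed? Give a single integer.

Step 1 [NS]: N:car3-GO,E:wait,S:car1-GO,W:wait | queues: N=0 E=2 S=4 W=0
Step 2 [NS]: N:empty,E:wait,S:car2-GO,W:wait | queues: N=0 E=2 S=3 W=0
Step 3 [EW]: N:wait,E:car6-GO,S:wait,W:empty | queues: N=0 E=1 S=3 W=0
Step 4 [EW]: N:wait,E:car7-GO,S:wait,W:empty | queues: N=0 E=0 S=3 W=0
Step 5 [NS]: N:empty,E:wait,S:car4-GO,W:wait | queues: N=0 E=0 S=2 W=0
Step 6 [NS]: N:empty,E:wait,S:car5-GO,W:wait | queues: N=0 E=0 S=1 W=0
Step 7 [EW]: N:wait,E:empty,S:wait,W:empty | queues: N=0 E=0 S=1 W=0
Step 8 [EW]: N:wait,E:empty,S:wait,W:empty | queues: N=0 E=0 S=1 W=0
Cars crossed by step 8: 7

Answer: 7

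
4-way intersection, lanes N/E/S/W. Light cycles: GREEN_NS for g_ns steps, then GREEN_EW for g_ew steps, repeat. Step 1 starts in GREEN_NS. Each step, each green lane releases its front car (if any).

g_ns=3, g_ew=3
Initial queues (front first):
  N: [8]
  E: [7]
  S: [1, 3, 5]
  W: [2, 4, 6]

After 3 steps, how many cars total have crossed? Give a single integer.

Answer: 4

Derivation:
Step 1 [NS]: N:car8-GO,E:wait,S:car1-GO,W:wait | queues: N=0 E=1 S=2 W=3
Step 2 [NS]: N:empty,E:wait,S:car3-GO,W:wait | queues: N=0 E=1 S=1 W=3
Step 3 [NS]: N:empty,E:wait,S:car5-GO,W:wait | queues: N=0 E=1 S=0 W=3
Cars crossed by step 3: 4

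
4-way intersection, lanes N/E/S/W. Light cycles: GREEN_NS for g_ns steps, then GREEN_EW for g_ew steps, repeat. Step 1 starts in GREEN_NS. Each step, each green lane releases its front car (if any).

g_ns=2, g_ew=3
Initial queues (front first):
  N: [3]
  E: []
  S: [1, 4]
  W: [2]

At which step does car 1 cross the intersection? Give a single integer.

Step 1 [NS]: N:car3-GO,E:wait,S:car1-GO,W:wait | queues: N=0 E=0 S=1 W=1
Step 2 [NS]: N:empty,E:wait,S:car4-GO,W:wait | queues: N=0 E=0 S=0 W=1
Step 3 [EW]: N:wait,E:empty,S:wait,W:car2-GO | queues: N=0 E=0 S=0 W=0
Car 1 crosses at step 1

1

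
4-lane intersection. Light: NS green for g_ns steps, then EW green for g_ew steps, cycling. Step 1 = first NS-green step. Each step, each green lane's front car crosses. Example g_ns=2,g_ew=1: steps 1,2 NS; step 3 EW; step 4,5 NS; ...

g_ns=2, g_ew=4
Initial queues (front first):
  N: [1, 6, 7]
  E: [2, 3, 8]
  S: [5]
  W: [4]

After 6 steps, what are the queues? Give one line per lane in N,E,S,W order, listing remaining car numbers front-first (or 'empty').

Step 1 [NS]: N:car1-GO,E:wait,S:car5-GO,W:wait | queues: N=2 E=3 S=0 W=1
Step 2 [NS]: N:car6-GO,E:wait,S:empty,W:wait | queues: N=1 E=3 S=0 W=1
Step 3 [EW]: N:wait,E:car2-GO,S:wait,W:car4-GO | queues: N=1 E=2 S=0 W=0
Step 4 [EW]: N:wait,E:car3-GO,S:wait,W:empty | queues: N=1 E=1 S=0 W=0
Step 5 [EW]: N:wait,E:car8-GO,S:wait,W:empty | queues: N=1 E=0 S=0 W=0
Step 6 [EW]: N:wait,E:empty,S:wait,W:empty | queues: N=1 E=0 S=0 W=0

N: 7
E: empty
S: empty
W: empty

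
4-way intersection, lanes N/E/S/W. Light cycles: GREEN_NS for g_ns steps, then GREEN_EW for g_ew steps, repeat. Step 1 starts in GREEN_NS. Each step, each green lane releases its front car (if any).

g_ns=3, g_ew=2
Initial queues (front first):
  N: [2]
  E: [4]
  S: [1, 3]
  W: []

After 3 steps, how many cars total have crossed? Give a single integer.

Step 1 [NS]: N:car2-GO,E:wait,S:car1-GO,W:wait | queues: N=0 E=1 S=1 W=0
Step 2 [NS]: N:empty,E:wait,S:car3-GO,W:wait | queues: N=0 E=1 S=0 W=0
Step 3 [NS]: N:empty,E:wait,S:empty,W:wait | queues: N=0 E=1 S=0 W=0
Cars crossed by step 3: 3

Answer: 3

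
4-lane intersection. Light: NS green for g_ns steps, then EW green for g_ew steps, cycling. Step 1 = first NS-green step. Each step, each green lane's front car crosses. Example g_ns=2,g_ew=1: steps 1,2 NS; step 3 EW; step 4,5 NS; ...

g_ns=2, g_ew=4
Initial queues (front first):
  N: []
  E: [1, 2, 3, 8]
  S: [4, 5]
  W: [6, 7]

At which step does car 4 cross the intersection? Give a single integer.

Step 1 [NS]: N:empty,E:wait,S:car4-GO,W:wait | queues: N=0 E=4 S=1 W=2
Step 2 [NS]: N:empty,E:wait,S:car5-GO,W:wait | queues: N=0 E=4 S=0 W=2
Step 3 [EW]: N:wait,E:car1-GO,S:wait,W:car6-GO | queues: N=0 E=3 S=0 W=1
Step 4 [EW]: N:wait,E:car2-GO,S:wait,W:car7-GO | queues: N=0 E=2 S=0 W=0
Step 5 [EW]: N:wait,E:car3-GO,S:wait,W:empty | queues: N=0 E=1 S=0 W=0
Step 6 [EW]: N:wait,E:car8-GO,S:wait,W:empty | queues: N=0 E=0 S=0 W=0
Car 4 crosses at step 1

1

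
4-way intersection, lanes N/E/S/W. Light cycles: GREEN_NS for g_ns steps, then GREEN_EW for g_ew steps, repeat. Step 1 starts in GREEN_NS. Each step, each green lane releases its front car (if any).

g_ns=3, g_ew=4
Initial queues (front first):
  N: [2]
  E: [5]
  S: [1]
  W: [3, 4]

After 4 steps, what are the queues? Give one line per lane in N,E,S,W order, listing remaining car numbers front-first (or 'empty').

Step 1 [NS]: N:car2-GO,E:wait,S:car1-GO,W:wait | queues: N=0 E=1 S=0 W=2
Step 2 [NS]: N:empty,E:wait,S:empty,W:wait | queues: N=0 E=1 S=0 W=2
Step 3 [NS]: N:empty,E:wait,S:empty,W:wait | queues: N=0 E=1 S=0 W=2
Step 4 [EW]: N:wait,E:car5-GO,S:wait,W:car3-GO | queues: N=0 E=0 S=0 W=1

N: empty
E: empty
S: empty
W: 4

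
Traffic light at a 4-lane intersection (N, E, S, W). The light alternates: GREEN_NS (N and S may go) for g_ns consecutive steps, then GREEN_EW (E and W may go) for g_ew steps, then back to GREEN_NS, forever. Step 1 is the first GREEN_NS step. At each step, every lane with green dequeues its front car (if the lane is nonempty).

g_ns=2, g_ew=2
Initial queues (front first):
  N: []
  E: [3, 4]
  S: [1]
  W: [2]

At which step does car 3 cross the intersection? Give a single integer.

Step 1 [NS]: N:empty,E:wait,S:car1-GO,W:wait | queues: N=0 E=2 S=0 W=1
Step 2 [NS]: N:empty,E:wait,S:empty,W:wait | queues: N=0 E=2 S=0 W=1
Step 3 [EW]: N:wait,E:car3-GO,S:wait,W:car2-GO | queues: N=0 E=1 S=0 W=0
Step 4 [EW]: N:wait,E:car4-GO,S:wait,W:empty | queues: N=0 E=0 S=0 W=0
Car 3 crosses at step 3

3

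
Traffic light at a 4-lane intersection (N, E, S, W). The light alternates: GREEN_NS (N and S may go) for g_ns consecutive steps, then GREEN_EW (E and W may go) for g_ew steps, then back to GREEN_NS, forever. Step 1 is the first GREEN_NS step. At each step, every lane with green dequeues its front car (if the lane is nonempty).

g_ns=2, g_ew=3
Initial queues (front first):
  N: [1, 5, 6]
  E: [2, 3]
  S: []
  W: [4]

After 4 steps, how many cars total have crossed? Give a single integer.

Answer: 5

Derivation:
Step 1 [NS]: N:car1-GO,E:wait,S:empty,W:wait | queues: N=2 E=2 S=0 W=1
Step 2 [NS]: N:car5-GO,E:wait,S:empty,W:wait | queues: N=1 E=2 S=0 W=1
Step 3 [EW]: N:wait,E:car2-GO,S:wait,W:car4-GO | queues: N=1 E=1 S=0 W=0
Step 4 [EW]: N:wait,E:car3-GO,S:wait,W:empty | queues: N=1 E=0 S=0 W=0
Cars crossed by step 4: 5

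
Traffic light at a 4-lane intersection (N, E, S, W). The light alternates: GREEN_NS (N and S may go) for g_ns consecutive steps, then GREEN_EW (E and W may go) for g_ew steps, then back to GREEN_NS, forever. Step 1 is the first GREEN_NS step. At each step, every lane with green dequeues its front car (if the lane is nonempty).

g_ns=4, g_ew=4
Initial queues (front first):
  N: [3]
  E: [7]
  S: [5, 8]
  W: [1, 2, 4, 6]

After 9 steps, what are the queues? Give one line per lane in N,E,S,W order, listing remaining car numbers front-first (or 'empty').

Step 1 [NS]: N:car3-GO,E:wait,S:car5-GO,W:wait | queues: N=0 E=1 S=1 W=4
Step 2 [NS]: N:empty,E:wait,S:car8-GO,W:wait | queues: N=0 E=1 S=0 W=4
Step 3 [NS]: N:empty,E:wait,S:empty,W:wait | queues: N=0 E=1 S=0 W=4
Step 4 [NS]: N:empty,E:wait,S:empty,W:wait | queues: N=0 E=1 S=0 W=4
Step 5 [EW]: N:wait,E:car7-GO,S:wait,W:car1-GO | queues: N=0 E=0 S=0 W=3
Step 6 [EW]: N:wait,E:empty,S:wait,W:car2-GO | queues: N=0 E=0 S=0 W=2
Step 7 [EW]: N:wait,E:empty,S:wait,W:car4-GO | queues: N=0 E=0 S=0 W=1
Step 8 [EW]: N:wait,E:empty,S:wait,W:car6-GO | queues: N=0 E=0 S=0 W=0

N: empty
E: empty
S: empty
W: empty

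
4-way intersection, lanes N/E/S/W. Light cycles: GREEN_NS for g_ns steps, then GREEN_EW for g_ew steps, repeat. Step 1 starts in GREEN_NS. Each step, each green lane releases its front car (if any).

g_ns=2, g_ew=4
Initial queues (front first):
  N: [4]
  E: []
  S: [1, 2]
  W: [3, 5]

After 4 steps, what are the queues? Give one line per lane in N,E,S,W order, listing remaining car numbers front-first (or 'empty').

Step 1 [NS]: N:car4-GO,E:wait,S:car1-GO,W:wait | queues: N=0 E=0 S=1 W=2
Step 2 [NS]: N:empty,E:wait,S:car2-GO,W:wait | queues: N=0 E=0 S=0 W=2
Step 3 [EW]: N:wait,E:empty,S:wait,W:car3-GO | queues: N=0 E=0 S=0 W=1
Step 4 [EW]: N:wait,E:empty,S:wait,W:car5-GO | queues: N=0 E=0 S=0 W=0

N: empty
E: empty
S: empty
W: empty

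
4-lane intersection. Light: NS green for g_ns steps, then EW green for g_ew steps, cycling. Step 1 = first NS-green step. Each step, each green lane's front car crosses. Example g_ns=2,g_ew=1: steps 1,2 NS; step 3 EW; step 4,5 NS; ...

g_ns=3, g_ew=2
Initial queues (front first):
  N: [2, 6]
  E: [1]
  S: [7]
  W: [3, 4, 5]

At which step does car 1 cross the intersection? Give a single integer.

Step 1 [NS]: N:car2-GO,E:wait,S:car7-GO,W:wait | queues: N=1 E=1 S=0 W=3
Step 2 [NS]: N:car6-GO,E:wait,S:empty,W:wait | queues: N=0 E=1 S=0 W=3
Step 3 [NS]: N:empty,E:wait,S:empty,W:wait | queues: N=0 E=1 S=0 W=3
Step 4 [EW]: N:wait,E:car1-GO,S:wait,W:car3-GO | queues: N=0 E=0 S=0 W=2
Step 5 [EW]: N:wait,E:empty,S:wait,W:car4-GO | queues: N=0 E=0 S=0 W=1
Step 6 [NS]: N:empty,E:wait,S:empty,W:wait | queues: N=0 E=0 S=0 W=1
Step 7 [NS]: N:empty,E:wait,S:empty,W:wait | queues: N=0 E=0 S=0 W=1
Step 8 [NS]: N:empty,E:wait,S:empty,W:wait | queues: N=0 E=0 S=0 W=1
Step 9 [EW]: N:wait,E:empty,S:wait,W:car5-GO | queues: N=0 E=0 S=0 W=0
Car 1 crosses at step 4

4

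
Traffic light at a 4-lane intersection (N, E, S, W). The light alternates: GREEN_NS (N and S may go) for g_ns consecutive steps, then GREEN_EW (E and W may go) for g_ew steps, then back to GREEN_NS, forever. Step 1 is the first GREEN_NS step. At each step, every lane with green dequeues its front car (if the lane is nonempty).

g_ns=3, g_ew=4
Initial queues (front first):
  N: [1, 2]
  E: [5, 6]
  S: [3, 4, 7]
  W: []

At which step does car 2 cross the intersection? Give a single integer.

Step 1 [NS]: N:car1-GO,E:wait,S:car3-GO,W:wait | queues: N=1 E=2 S=2 W=0
Step 2 [NS]: N:car2-GO,E:wait,S:car4-GO,W:wait | queues: N=0 E=2 S=1 W=0
Step 3 [NS]: N:empty,E:wait,S:car7-GO,W:wait | queues: N=0 E=2 S=0 W=0
Step 4 [EW]: N:wait,E:car5-GO,S:wait,W:empty | queues: N=0 E=1 S=0 W=0
Step 5 [EW]: N:wait,E:car6-GO,S:wait,W:empty | queues: N=0 E=0 S=0 W=0
Car 2 crosses at step 2

2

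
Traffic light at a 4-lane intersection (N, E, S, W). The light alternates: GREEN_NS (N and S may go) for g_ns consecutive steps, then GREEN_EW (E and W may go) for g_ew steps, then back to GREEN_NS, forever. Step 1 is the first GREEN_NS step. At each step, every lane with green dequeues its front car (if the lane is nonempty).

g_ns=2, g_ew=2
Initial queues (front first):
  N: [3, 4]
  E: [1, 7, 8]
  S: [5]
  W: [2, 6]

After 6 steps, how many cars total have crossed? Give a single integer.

Answer: 7

Derivation:
Step 1 [NS]: N:car3-GO,E:wait,S:car5-GO,W:wait | queues: N=1 E=3 S=0 W=2
Step 2 [NS]: N:car4-GO,E:wait,S:empty,W:wait | queues: N=0 E=3 S=0 W=2
Step 3 [EW]: N:wait,E:car1-GO,S:wait,W:car2-GO | queues: N=0 E=2 S=0 W=1
Step 4 [EW]: N:wait,E:car7-GO,S:wait,W:car6-GO | queues: N=0 E=1 S=0 W=0
Step 5 [NS]: N:empty,E:wait,S:empty,W:wait | queues: N=0 E=1 S=0 W=0
Step 6 [NS]: N:empty,E:wait,S:empty,W:wait | queues: N=0 E=1 S=0 W=0
Cars crossed by step 6: 7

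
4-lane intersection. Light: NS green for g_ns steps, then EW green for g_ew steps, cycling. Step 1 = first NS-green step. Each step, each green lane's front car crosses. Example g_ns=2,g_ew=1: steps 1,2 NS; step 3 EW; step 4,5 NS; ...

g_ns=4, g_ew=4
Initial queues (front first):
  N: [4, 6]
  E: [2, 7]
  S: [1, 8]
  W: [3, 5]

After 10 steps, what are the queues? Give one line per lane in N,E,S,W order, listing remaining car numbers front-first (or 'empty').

Step 1 [NS]: N:car4-GO,E:wait,S:car1-GO,W:wait | queues: N=1 E=2 S=1 W=2
Step 2 [NS]: N:car6-GO,E:wait,S:car8-GO,W:wait | queues: N=0 E=2 S=0 W=2
Step 3 [NS]: N:empty,E:wait,S:empty,W:wait | queues: N=0 E=2 S=0 W=2
Step 4 [NS]: N:empty,E:wait,S:empty,W:wait | queues: N=0 E=2 S=0 W=2
Step 5 [EW]: N:wait,E:car2-GO,S:wait,W:car3-GO | queues: N=0 E=1 S=0 W=1
Step 6 [EW]: N:wait,E:car7-GO,S:wait,W:car5-GO | queues: N=0 E=0 S=0 W=0

N: empty
E: empty
S: empty
W: empty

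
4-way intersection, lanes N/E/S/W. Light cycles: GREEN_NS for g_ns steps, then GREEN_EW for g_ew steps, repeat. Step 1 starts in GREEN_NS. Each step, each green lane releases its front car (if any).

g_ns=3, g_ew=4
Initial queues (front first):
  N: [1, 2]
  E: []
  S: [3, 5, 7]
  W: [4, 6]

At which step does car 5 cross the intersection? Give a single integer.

Step 1 [NS]: N:car1-GO,E:wait,S:car3-GO,W:wait | queues: N=1 E=0 S=2 W=2
Step 2 [NS]: N:car2-GO,E:wait,S:car5-GO,W:wait | queues: N=0 E=0 S=1 W=2
Step 3 [NS]: N:empty,E:wait,S:car7-GO,W:wait | queues: N=0 E=0 S=0 W=2
Step 4 [EW]: N:wait,E:empty,S:wait,W:car4-GO | queues: N=0 E=0 S=0 W=1
Step 5 [EW]: N:wait,E:empty,S:wait,W:car6-GO | queues: N=0 E=0 S=0 W=0
Car 5 crosses at step 2

2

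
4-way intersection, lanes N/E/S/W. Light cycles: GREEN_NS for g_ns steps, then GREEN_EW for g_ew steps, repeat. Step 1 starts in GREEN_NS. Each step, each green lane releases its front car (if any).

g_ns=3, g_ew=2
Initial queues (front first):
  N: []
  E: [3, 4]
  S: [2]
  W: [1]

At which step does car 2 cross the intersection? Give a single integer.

Step 1 [NS]: N:empty,E:wait,S:car2-GO,W:wait | queues: N=0 E=2 S=0 W=1
Step 2 [NS]: N:empty,E:wait,S:empty,W:wait | queues: N=0 E=2 S=0 W=1
Step 3 [NS]: N:empty,E:wait,S:empty,W:wait | queues: N=0 E=2 S=0 W=1
Step 4 [EW]: N:wait,E:car3-GO,S:wait,W:car1-GO | queues: N=0 E=1 S=0 W=0
Step 5 [EW]: N:wait,E:car4-GO,S:wait,W:empty | queues: N=0 E=0 S=0 W=0
Car 2 crosses at step 1

1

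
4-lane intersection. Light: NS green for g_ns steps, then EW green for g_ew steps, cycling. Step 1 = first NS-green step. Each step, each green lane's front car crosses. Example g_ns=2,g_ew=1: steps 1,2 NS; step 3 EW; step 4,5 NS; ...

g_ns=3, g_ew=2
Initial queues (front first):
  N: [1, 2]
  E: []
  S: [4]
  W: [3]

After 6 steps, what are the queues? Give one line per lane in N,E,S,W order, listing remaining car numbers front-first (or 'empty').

Step 1 [NS]: N:car1-GO,E:wait,S:car4-GO,W:wait | queues: N=1 E=0 S=0 W=1
Step 2 [NS]: N:car2-GO,E:wait,S:empty,W:wait | queues: N=0 E=0 S=0 W=1
Step 3 [NS]: N:empty,E:wait,S:empty,W:wait | queues: N=0 E=0 S=0 W=1
Step 4 [EW]: N:wait,E:empty,S:wait,W:car3-GO | queues: N=0 E=0 S=0 W=0

N: empty
E: empty
S: empty
W: empty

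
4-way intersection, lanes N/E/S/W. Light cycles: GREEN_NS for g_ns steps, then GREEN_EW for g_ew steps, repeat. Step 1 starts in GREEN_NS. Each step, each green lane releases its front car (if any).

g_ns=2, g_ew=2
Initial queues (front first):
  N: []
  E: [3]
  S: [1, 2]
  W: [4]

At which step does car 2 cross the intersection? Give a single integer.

Step 1 [NS]: N:empty,E:wait,S:car1-GO,W:wait | queues: N=0 E=1 S=1 W=1
Step 2 [NS]: N:empty,E:wait,S:car2-GO,W:wait | queues: N=0 E=1 S=0 W=1
Step 3 [EW]: N:wait,E:car3-GO,S:wait,W:car4-GO | queues: N=0 E=0 S=0 W=0
Car 2 crosses at step 2

2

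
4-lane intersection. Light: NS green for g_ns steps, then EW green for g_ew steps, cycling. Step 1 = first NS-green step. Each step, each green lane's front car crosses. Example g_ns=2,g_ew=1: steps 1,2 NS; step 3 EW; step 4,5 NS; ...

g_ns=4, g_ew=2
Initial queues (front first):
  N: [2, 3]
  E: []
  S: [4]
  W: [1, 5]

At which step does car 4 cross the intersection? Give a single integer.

Step 1 [NS]: N:car2-GO,E:wait,S:car4-GO,W:wait | queues: N=1 E=0 S=0 W=2
Step 2 [NS]: N:car3-GO,E:wait,S:empty,W:wait | queues: N=0 E=0 S=0 W=2
Step 3 [NS]: N:empty,E:wait,S:empty,W:wait | queues: N=0 E=0 S=0 W=2
Step 4 [NS]: N:empty,E:wait,S:empty,W:wait | queues: N=0 E=0 S=0 W=2
Step 5 [EW]: N:wait,E:empty,S:wait,W:car1-GO | queues: N=0 E=0 S=0 W=1
Step 6 [EW]: N:wait,E:empty,S:wait,W:car5-GO | queues: N=0 E=0 S=0 W=0
Car 4 crosses at step 1

1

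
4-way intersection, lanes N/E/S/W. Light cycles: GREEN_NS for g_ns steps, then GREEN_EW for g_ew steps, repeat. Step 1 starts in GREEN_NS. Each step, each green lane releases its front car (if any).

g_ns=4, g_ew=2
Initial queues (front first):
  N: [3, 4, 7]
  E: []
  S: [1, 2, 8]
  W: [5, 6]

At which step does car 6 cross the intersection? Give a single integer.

Step 1 [NS]: N:car3-GO,E:wait,S:car1-GO,W:wait | queues: N=2 E=0 S=2 W=2
Step 2 [NS]: N:car4-GO,E:wait,S:car2-GO,W:wait | queues: N=1 E=0 S=1 W=2
Step 3 [NS]: N:car7-GO,E:wait,S:car8-GO,W:wait | queues: N=0 E=0 S=0 W=2
Step 4 [NS]: N:empty,E:wait,S:empty,W:wait | queues: N=0 E=0 S=0 W=2
Step 5 [EW]: N:wait,E:empty,S:wait,W:car5-GO | queues: N=0 E=0 S=0 W=1
Step 6 [EW]: N:wait,E:empty,S:wait,W:car6-GO | queues: N=0 E=0 S=0 W=0
Car 6 crosses at step 6

6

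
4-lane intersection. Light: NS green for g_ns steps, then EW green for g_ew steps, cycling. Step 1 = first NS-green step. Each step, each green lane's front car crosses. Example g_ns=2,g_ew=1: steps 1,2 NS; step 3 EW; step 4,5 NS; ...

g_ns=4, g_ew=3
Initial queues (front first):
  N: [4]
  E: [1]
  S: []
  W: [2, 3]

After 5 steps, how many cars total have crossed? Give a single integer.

Answer: 3

Derivation:
Step 1 [NS]: N:car4-GO,E:wait,S:empty,W:wait | queues: N=0 E=1 S=0 W=2
Step 2 [NS]: N:empty,E:wait,S:empty,W:wait | queues: N=0 E=1 S=0 W=2
Step 3 [NS]: N:empty,E:wait,S:empty,W:wait | queues: N=0 E=1 S=0 W=2
Step 4 [NS]: N:empty,E:wait,S:empty,W:wait | queues: N=0 E=1 S=0 W=2
Step 5 [EW]: N:wait,E:car1-GO,S:wait,W:car2-GO | queues: N=0 E=0 S=0 W=1
Cars crossed by step 5: 3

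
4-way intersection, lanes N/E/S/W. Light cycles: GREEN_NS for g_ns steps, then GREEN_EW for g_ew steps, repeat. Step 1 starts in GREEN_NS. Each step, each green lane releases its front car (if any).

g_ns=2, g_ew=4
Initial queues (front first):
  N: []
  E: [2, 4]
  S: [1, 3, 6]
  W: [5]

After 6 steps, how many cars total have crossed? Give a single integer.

Answer: 5

Derivation:
Step 1 [NS]: N:empty,E:wait,S:car1-GO,W:wait | queues: N=0 E=2 S=2 W=1
Step 2 [NS]: N:empty,E:wait,S:car3-GO,W:wait | queues: N=0 E=2 S=1 W=1
Step 3 [EW]: N:wait,E:car2-GO,S:wait,W:car5-GO | queues: N=0 E=1 S=1 W=0
Step 4 [EW]: N:wait,E:car4-GO,S:wait,W:empty | queues: N=0 E=0 S=1 W=0
Step 5 [EW]: N:wait,E:empty,S:wait,W:empty | queues: N=0 E=0 S=1 W=0
Step 6 [EW]: N:wait,E:empty,S:wait,W:empty | queues: N=0 E=0 S=1 W=0
Cars crossed by step 6: 5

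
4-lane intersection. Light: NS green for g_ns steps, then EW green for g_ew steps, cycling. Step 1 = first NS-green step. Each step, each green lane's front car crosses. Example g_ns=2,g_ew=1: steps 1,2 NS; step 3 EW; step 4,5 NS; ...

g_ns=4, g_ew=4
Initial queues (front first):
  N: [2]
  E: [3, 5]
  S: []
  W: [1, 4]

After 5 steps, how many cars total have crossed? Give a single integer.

Answer: 3

Derivation:
Step 1 [NS]: N:car2-GO,E:wait,S:empty,W:wait | queues: N=0 E=2 S=0 W=2
Step 2 [NS]: N:empty,E:wait,S:empty,W:wait | queues: N=0 E=2 S=0 W=2
Step 3 [NS]: N:empty,E:wait,S:empty,W:wait | queues: N=0 E=2 S=0 W=2
Step 4 [NS]: N:empty,E:wait,S:empty,W:wait | queues: N=0 E=2 S=0 W=2
Step 5 [EW]: N:wait,E:car3-GO,S:wait,W:car1-GO | queues: N=0 E=1 S=0 W=1
Cars crossed by step 5: 3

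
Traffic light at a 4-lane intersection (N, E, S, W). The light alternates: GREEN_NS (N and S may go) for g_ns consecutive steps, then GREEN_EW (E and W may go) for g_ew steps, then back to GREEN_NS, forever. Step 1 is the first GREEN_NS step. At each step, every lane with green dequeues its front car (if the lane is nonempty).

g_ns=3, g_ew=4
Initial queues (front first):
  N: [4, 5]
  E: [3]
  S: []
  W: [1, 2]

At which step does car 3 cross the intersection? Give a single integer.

Step 1 [NS]: N:car4-GO,E:wait,S:empty,W:wait | queues: N=1 E=1 S=0 W=2
Step 2 [NS]: N:car5-GO,E:wait,S:empty,W:wait | queues: N=0 E=1 S=0 W=2
Step 3 [NS]: N:empty,E:wait,S:empty,W:wait | queues: N=0 E=1 S=0 W=2
Step 4 [EW]: N:wait,E:car3-GO,S:wait,W:car1-GO | queues: N=0 E=0 S=0 W=1
Step 5 [EW]: N:wait,E:empty,S:wait,W:car2-GO | queues: N=0 E=0 S=0 W=0
Car 3 crosses at step 4

4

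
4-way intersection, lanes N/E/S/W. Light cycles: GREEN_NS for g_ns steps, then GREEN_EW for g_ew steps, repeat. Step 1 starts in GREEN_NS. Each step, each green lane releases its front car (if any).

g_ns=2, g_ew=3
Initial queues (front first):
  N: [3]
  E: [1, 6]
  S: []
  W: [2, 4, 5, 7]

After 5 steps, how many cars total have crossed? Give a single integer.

Answer: 6

Derivation:
Step 1 [NS]: N:car3-GO,E:wait,S:empty,W:wait | queues: N=0 E=2 S=0 W=4
Step 2 [NS]: N:empty,E:wait,S:empty,W:wait | queues: N=0 E=2 S=0 W=4
Step 3 [EW]: N:wait,E:car1-GO,S:wait,W:car2-GO | queues: N=0 E=1 S=0 W=3
Step 4 [EW]: N:wait,E:car6-GO,S:wait,W:car4-GO | queues: N=0 E=0 S=0 W=2
Step 5 [EW]: N:wait,E:empty,S:wait,W:car5-GO | queues: N=0 E=0 S=0 W=1
Cars crossed by step 5: 6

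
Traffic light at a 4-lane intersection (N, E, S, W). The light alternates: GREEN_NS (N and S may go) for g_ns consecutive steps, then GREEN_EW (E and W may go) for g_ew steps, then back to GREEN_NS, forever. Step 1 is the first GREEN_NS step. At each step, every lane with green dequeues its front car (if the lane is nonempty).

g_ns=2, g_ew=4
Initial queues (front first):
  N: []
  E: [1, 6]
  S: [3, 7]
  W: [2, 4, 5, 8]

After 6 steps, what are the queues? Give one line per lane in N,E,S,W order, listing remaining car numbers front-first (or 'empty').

Step 1 [NS]: N:empty,E:wait,S:car3-GO,W:wait | queues: N=0 E=2 S=1 W=4
Step 2 [NS]: N:empty,E:wait,S:car7-GO,W:wait | queues: N=0 E=2 S=0 W=4
Step 3 [EW]: N:wait,E:car1-GO,S:wait,W:car2-GO | queues: N=0 E=1 S=0 W=3
Step 4 [EW]: N:wait,E:car6-GO,S:wait,W:car4-GO | queues: N=0 E=0 S=0 W=2
Step 5 [EW]: N:wait,E:empty,S:wait,W:car5-GO | queues: N=0 E=0 S=0 W=1
Step 6 [EW]: N:wait,E:empty,S:wait,W:car8-GO | queues: N=0 E=0 S=0 W=0

N: empty
E: empty
S: empty
W: empty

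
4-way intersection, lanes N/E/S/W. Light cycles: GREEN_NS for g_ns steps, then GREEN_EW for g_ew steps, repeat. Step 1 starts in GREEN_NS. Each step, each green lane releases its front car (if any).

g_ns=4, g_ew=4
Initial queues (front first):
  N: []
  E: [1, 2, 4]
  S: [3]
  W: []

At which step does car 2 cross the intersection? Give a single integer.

Step 1 [NS]: N:empty,E:wait,S:car3-GO,W:wait | queues: N=0 E=3 S=0 W=0
Step 2 [NS]: N:empty,E:wait,S:empty,W:wait | queues: N=0 E=3 S=0 W=0
Step 3 [NS]: N:empty,E:wait,S:empty,W:wait | queues: N=0 E=3 S=0 W=0
Step 4 [NS]: N:empty,E:wait,S:empty,W:wait | queues: N=0 E=3 S=0 W=0
Step 5 [EW]: N:wait,E:car1-GO,S:wait,W:empty | queues: N=0 E=2 S=0 W=0
Step 6 [EW]: N:wait,E:car2-GO,S:wait,W:empty | queues: N=0 E=1 S=0 W=0
Step 7 [EW]: N:wait,E:car4-GO,S:wait,W:empty | queues: N=0 E=0 S=0 W=0
Car 2 crosses at step 6

6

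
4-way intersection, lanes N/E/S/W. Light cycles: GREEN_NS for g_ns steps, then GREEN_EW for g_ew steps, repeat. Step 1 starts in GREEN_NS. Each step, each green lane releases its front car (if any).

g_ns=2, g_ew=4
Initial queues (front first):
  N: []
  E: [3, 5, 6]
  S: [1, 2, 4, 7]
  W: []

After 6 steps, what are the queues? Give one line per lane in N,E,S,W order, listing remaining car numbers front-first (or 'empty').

Step 1 [NS]: N:empty,E:wait,S:car1-GO,W:wait | queues: N=0 E=3 S=3 W=0
Step 2 [NS]: N:empty,E:wait,S:car2-GO,W:wait | queues: N=0 E=3 S=2 W=0
Step 3 [EW]: N:wait,E:car3-GO,S:wait,W:empty | queues: N=0 E=2 S=2 W=0
Step 4 [EW]: N:wait,E:car5-GO,S:wait,W:empty | queues: N=0 E=1 S=2 W=0
Step 5 [EW]: N:wait,E:car6-GO,S:wait,W:empty | queues: N=0 E=0 S=2 W=0
Step 6 [EW]: N:wait,E:empty,S:wait,W:empty | queues: N=0 E=0 S=2 W=0

N: empty
E: empty
S: 4 7
W: empty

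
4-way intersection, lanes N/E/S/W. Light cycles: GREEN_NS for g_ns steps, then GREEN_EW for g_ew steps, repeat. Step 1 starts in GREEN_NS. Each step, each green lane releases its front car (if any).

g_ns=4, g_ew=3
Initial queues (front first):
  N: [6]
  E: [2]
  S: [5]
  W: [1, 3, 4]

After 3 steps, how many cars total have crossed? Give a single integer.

Step 1 [NS]: N:car6-GO,E:wait,S:car5-GO,W:wait | queues: N=0 E=1 S=0 W=3
Step 2 [NS]: N:empty,E:wait,S:empty,W:wait | queues: N=0 E=1 S=0 W=3
Step 3 [NS]: N:empty,E:wait,S:empty,W:wait | queues: N=0 E=1 S=0 W=3
Cars crossed by step 3: 2

Answer: 2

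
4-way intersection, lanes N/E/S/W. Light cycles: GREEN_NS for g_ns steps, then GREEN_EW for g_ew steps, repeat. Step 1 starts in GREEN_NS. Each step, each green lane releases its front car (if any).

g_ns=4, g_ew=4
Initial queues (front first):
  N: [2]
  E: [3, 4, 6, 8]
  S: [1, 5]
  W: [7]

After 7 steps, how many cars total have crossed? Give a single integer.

Step 1 [NS]: N:car2-GO,E:wait,S:car1-GO,W:wait | queues: N=0 E=4 S=1 W=1
Step 2 [NS]: N:empty,E:wait,S:car5-GO,W:wait | queues: N=0 E=4 S=0 W=1
Step 3 [NS]: N:empty,E:wait,S:empty,W:wait | queues: N=0 E=4 S=0 W=1
Step 4 [NS]: N:empty,E:wait,S:empty,W:wait | queues: N=0 E=4 S=0 W=1
Step 5 [EW]: N:wait,E:car3-GO,S:wait,W:car7-GO | queues: N=0 E=3 S=0 W=0
Step 6 [EW]: N:wait,E:car4-GO,S:wait,W:empty | queues: N=0 E=2 S=0 W=0
Step 7 [EW]: N:wait,E:car6-GO,S:wait,W:empty | queues: N=0 E=1 S=0 W=0
Cars crossed by step 7: 7

Answer: 7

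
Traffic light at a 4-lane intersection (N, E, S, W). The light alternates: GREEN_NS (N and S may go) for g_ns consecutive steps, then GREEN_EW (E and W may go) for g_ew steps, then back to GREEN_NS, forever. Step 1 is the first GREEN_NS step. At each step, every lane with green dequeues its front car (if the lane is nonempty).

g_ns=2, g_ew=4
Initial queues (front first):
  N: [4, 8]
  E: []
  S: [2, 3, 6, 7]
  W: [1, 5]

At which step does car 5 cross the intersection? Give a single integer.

Step 1 [NS]: N:car4-GO,E:wait,S:car2-GO,W:wait | queues: N=1 E=0 S=3 W=2
Step 2 [NS]: N:car8-GO,E:wait,S:car3-GO,W:wait | queues: N=0 E=0 S=2 W=2
Step 3 [EW]: N:wait,E:empty,S:wait,W:car1-GO | queues: N=0 E=0 S=2 W=1
Step 4 [EW]: N:wait,E:empty,S:wait,W:car5-GO | queues: N=0 E=0 S=2 W=0
Step 5 [EW]: N:wait,E:empty,S:wait,W:empty | queues: N=0 E=0 S=2 W=0
Step 6 [EW]: N:wait,E:empty,S:wait,W:empty | queues: N=0 E=0 S=2 W=0
Step 7 [NS]: N:empty,E:wait,S:car6-GO,W:wait | queues: N=0 E=0 S=1 W=0
Step 8 [NS]: N:empty,E:wait,S:car7-GO,W:wait | queues: N=0 E=0 S=0 W=0
Car 5 crosses at step 4

4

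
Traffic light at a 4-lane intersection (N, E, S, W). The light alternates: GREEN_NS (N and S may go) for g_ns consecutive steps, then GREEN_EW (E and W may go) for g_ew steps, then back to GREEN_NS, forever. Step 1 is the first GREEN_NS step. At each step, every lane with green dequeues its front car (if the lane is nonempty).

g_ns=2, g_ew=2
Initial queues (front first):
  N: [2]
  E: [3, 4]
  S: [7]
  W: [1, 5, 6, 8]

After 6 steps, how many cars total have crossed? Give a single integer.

Step 1 [NS]: N:car2-GO,E:wait,S:car7-GO,W:wait | queues: N=0 E=2 S=0 W=4
Step 2 [NS]: N:empty,E:wait,S:empty,W:wait | queues: N=0 E=2 S=0 W=4
Step 3 [EW]: N:wait,E:car3-GO,S:wait,W:car1-GO | queues: N=0 E=1 S=0 W=3
Step 4 [EW]: N:wait,E:car4-GO,S:wait,W:car5-GO | queues: N=0 E=0 S=0 W=2
Step 5 [NS]: N:empty,E:wait,S:empty,W:wait | queues: N=0 E=0 S=0 W=2
Step 6 [NS]: N:empty,E:wait,S:empty,W:wait | queues: N=0 E=0 S=0 W=2
Cars crossed by step 6: 6

Answer: 6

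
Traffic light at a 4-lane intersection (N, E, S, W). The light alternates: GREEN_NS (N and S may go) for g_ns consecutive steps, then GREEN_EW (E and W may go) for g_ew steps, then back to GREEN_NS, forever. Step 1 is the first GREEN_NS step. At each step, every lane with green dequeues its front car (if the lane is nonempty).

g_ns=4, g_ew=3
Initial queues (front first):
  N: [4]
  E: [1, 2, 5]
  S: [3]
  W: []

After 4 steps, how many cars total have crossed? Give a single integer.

Step 1 [NS]: N:car4-GO,E:wait,S:car3-GO,W:wait | queues: N=0 E=3 S=0 W=0
Step 2 [NS]: N:empty,E:wait,S:empty,W:wait | queues: N=0 E=3 S=0 W=0
Step 3 [NS]: N:empty,E:wait,S:empty,W:wait | queues: N=0 E=3 S=0 W=0
Step 4 [NS]: N:empty,E:wait,S:empty,W:wait | queues: N=0 E=3 S=0 W=0
Cars crossed by step 4: 2

Answer: 2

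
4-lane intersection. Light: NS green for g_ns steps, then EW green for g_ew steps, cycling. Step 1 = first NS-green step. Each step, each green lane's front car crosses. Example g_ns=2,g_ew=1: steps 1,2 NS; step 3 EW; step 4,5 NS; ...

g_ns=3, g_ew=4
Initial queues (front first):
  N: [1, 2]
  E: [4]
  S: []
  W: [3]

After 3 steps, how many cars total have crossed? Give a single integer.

Answer: 2

Derivation:
Step 1 [NS]: N:car1-GO,E:wait,S:empty,W:wait | queues: N=1 E=1 S=0 W=1
Step 2 [NS]: N:car2-GO,E:wait,S:empty,W:wait | queues: N=0 E=1 S=0 W=1
Step 3 [NS]: N:empty,E:wait,S:empty,W:wait | queues: N=0 E=1 S=0 W=1
Cars crossed by step 3: 2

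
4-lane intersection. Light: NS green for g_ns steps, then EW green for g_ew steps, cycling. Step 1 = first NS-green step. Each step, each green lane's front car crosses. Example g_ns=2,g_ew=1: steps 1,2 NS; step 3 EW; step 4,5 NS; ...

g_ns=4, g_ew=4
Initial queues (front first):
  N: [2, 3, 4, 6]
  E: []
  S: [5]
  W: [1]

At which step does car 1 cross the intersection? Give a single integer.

Step 1 [NS]: N:car2-GO,E:wait,S:car5-GO,W:wait | queues: N=3 E=0 S=0 W=1
Step 2 [NS]: N:car3-GO,E:wait,S:empty,W:wait | queues: N=2 E=0 S=0 W=1
Step 3 [NS]: N:car4-GO,E:wait,S:empty,W:wait | queues: N=1 E=0 S=0 W=1
Step 4 [NS]: N:car6-GO,E:wait,S:empty,W:wait | queues: N=0 E=0 S=0 W=1
Step 5 [EW]: N:wait,E:empty,S:wait,W:car1-GO | queues: N=0 E=0 S=0 W=0
Car 1 crosses at step 5

5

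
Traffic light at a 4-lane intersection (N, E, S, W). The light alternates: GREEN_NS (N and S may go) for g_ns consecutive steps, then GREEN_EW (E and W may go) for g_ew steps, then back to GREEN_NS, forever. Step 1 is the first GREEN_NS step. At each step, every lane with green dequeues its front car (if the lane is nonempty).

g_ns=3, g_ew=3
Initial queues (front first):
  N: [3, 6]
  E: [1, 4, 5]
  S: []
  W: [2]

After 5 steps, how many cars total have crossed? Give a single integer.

Step 1 [NS]: N:car3-GO,E:wait,S:empty,W:wait | queues: N=1 E=3 S=0 W=1
Step 2 [NS]: N:car6-GO,E:wait,S:empty,W:wait | queues: N=0 E=3 S=0 W=1
Step 3 [NS]: N:empty,E:wait,S:empty,W:wait | queues: N=0 E=3 S=0 W=1
Step 4 [EW]: N:wait,E:car1-GO,S:wait,W:car2-GO | queues: N=0 E=2 S=0 W=0
Step 5 [EW]: N:wait,E:car4-GO,S:wait,W:empty | queues: N=0 E=1 S=0 W=0
Cars crossed by step 5: 5

Answer: 5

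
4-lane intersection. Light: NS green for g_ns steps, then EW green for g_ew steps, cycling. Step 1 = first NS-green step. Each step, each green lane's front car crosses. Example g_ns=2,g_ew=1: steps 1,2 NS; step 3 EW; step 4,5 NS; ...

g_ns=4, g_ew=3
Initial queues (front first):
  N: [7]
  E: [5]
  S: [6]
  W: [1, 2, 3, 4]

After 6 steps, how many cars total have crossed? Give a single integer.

Answer: 5

Derivation:
Step 1 [NS]: N:car7-GO,E:wait,S:car6-GO,W:wait | queues: N=0 E=1 S=0 W=4
Step 2 [NS]: N:empty,E:wait,S:empty,W:wait | queues: N=0 E=1 S=0 W=4
Step 3 [NS]: N:empty,E:wait,S:empty,W:wait | queues: N=0 E=1 S=0 W=4
Step 4 [NS]: N:empty,E:wait,S:empty,W:wait | queues: N=0 E=1 S=0 W=4
Step 5 [EW]: N:wait,E:car5-GO,S:wait,W:car1-GO | queues: N=0 E=0 S=0 W=3
Step 6 [EW]: N:wait,E:empty,S:wait,W:car2-GO | queues: N=0 E=0 S=0 W=2
Cars crossed by step 6: 5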